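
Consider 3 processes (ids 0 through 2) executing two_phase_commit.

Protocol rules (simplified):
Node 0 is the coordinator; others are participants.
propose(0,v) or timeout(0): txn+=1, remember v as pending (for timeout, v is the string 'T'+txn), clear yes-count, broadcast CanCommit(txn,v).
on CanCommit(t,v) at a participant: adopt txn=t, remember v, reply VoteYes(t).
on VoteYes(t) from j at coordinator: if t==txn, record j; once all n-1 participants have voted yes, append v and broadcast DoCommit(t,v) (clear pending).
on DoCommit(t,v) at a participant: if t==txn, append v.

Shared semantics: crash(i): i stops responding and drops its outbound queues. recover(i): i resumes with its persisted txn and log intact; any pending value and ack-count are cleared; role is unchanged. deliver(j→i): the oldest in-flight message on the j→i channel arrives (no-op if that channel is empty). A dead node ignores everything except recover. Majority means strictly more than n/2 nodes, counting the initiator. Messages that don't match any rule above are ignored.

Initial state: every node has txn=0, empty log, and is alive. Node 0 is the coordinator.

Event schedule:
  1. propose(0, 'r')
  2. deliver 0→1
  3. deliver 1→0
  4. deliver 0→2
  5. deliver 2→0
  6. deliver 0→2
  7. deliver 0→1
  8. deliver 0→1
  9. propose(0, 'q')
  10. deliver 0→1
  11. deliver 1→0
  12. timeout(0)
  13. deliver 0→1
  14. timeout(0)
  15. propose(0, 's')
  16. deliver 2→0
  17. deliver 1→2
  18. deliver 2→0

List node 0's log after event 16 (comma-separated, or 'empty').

1. propose(0,'r'):  <0:coor t1 ->
2. deliver 0→1:  <1:part t1 ->
3. deliver 1→0:  nop
4. deliver 0→2:  <2:part t1 ->
5. deliver 2→0:  <0:coor t1 r>
6. deliver 0→2:  <2:part t1 r>
7. deliver 0→1:  <1:part t1 r>
8. deliver 0→1:  nop
9. propose(0,'q'):  <0:coor t2 r>
10. deliver 0→1:  <1:part t2 r>
11. deliver 1→0:  nop
12. timeout(0):  <0:coor t3 r>
13. deliver 0→1:  <1:part t3 r>
14. timeout(0):  <0:coor t4 r>
15. propose(0,'s'):  <0:coor t5 r>
16. deliver 2→0:  nop

r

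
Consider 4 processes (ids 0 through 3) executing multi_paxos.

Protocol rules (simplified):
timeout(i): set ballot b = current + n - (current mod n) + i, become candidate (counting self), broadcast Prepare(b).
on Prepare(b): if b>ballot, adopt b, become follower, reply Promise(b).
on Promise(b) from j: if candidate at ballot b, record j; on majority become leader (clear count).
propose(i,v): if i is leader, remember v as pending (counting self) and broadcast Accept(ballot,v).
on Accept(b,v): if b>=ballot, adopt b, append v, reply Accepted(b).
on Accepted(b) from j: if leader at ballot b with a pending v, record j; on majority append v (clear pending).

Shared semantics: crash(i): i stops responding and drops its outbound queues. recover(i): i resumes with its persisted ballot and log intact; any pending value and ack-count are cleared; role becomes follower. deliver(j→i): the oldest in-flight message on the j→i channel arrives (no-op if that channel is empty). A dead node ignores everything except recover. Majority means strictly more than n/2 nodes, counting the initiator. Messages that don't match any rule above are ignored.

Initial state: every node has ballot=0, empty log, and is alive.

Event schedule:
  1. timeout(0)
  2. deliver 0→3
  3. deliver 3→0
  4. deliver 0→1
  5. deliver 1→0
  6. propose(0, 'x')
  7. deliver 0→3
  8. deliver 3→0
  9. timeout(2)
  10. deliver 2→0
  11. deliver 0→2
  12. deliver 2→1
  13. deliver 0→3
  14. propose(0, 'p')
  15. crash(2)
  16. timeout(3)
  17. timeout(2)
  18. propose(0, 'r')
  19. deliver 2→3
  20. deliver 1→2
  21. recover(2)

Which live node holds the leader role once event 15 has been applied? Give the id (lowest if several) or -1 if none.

e1 timeout(0): 0[cand,b=4,-]
e2 deliver 0→3: 3[foll,b=4,-]
e3 deliver 3→0: ·
e4 deliver 0→1: 1[foll,b=4,-]
e5 deliver 1→0: 0[lead,b=4,-]
e6 propose(0,'x'): ·
e7 deliver 0→3: 3[foll,b=4,x]
e8 deliver 3→0: ·
e9 timeout(2): 2[cand,b=6,-]
e10 deliver 2→0: 0[foll,b=6,-]
e11 deliver 0→2: ·
e12 deliver 2→1: 1[foll,b=6,-]
e13 deliver 0→3: ·
e14 propose(0,'p'): ·
e15 crash(2): 2[✗cand,b=6,-]

-1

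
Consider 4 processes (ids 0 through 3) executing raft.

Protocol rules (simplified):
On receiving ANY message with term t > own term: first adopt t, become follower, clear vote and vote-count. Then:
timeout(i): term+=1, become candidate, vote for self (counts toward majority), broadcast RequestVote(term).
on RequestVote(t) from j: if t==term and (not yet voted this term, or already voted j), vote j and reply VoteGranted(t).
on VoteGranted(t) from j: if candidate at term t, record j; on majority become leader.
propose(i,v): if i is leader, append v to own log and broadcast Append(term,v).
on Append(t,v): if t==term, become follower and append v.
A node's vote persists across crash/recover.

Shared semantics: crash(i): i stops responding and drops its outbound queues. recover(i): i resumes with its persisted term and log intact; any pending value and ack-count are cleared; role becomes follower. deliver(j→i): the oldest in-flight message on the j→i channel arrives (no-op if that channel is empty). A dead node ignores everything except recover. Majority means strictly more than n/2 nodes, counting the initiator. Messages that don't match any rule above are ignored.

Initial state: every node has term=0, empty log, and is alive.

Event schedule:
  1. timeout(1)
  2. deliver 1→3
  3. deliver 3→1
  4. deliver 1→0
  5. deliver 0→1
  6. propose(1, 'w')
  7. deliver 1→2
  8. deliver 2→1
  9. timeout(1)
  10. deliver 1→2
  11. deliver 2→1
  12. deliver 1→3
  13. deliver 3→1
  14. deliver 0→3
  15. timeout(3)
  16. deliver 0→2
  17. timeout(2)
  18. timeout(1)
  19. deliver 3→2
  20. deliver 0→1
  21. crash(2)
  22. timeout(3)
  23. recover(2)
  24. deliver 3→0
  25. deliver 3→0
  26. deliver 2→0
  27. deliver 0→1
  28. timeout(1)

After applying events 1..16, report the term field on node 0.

1. timeout(1):  <1:cand t1 ->
2. deliver 1→3:  <3:foll t1 ->
3. deliver 3→1:  nop
4. deliver 1→0:  <0:foll t1 ->
5. deliver 0→1:  <1:lead t1 ->
6. propose(1,'w'):  <1:lead t1 w>
7. deliver 1→2:  <2:foll t1 ->
8. deliver 2→1:  nop
9. timeout(1):  <1:cand t2 w>
10. deliver 1→2:  <2:foll t1 w>
11. deliver 2→1:  nop
12. deliver 1→3:  <3:foll t1 w>
13. deliver 3→1:  nop
14. deliver 0→3:  nop
15. timeout(3):  <3:cand t2 w>
16. deliver 0→2:  nop

1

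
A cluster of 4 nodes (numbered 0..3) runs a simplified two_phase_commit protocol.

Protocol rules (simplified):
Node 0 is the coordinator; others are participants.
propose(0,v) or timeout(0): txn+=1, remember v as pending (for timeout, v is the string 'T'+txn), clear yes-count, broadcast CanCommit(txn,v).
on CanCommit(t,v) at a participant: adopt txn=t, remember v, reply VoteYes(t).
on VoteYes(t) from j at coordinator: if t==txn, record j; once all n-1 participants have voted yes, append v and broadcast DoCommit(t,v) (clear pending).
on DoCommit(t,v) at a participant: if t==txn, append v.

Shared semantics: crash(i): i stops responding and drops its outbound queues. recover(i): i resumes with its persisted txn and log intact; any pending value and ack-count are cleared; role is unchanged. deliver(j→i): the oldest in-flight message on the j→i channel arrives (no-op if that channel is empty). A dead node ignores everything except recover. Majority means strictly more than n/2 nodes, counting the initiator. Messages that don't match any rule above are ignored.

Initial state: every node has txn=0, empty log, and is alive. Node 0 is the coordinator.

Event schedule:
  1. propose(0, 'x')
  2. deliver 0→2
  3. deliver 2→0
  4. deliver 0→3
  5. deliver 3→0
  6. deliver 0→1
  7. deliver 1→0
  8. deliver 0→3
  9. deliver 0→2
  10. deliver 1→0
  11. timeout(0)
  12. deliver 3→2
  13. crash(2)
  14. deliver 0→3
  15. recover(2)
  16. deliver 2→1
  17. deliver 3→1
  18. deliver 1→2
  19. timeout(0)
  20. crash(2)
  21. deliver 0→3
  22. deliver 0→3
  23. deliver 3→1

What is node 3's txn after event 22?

3

step 1 propose(0,'x'): 0={coor,t=1,log=-}
step 2 deliver 0→2: 2={part,t=1,log=-}
step 3 deliver 2→0: —
step 4 deliver 0→3: 3={part,t=1,log=-}
step 5 deliver 3→0: —
step 6 deliver 0→1: 1={part,t=1,log=-}
step 7 deliver 1→0: 0={coor,t=1,log=x}
step 8 deliver 0→3: 3={part,t=1,log=x}
step 9 deliver 0→2: 2={part,t=1,log=x}
step 10 deliver 1→0: —
step 11 timeout(0): 0={coor,t=2,log=x}
step 12 deliver 3→2: —
step 13 crash(2): 2={✗part,t=1,log=x}
step 14 deliver 0→3: 3={part,t=2,log=x}
step 15 recover(2): 2={part,t=1,log=x}
step 16 deliver 2→1: —
step 17 deliver 3→1: —
step 18 deliver 1→2: —
step 19 timeout(0): 0={coor,t=3,log=x}
step 20 crash(2): 2={✗part,t=1,log=x}
step 21 deliver 0→3: 3={part,t=3,log=x}
step 22 deliver 0→3: —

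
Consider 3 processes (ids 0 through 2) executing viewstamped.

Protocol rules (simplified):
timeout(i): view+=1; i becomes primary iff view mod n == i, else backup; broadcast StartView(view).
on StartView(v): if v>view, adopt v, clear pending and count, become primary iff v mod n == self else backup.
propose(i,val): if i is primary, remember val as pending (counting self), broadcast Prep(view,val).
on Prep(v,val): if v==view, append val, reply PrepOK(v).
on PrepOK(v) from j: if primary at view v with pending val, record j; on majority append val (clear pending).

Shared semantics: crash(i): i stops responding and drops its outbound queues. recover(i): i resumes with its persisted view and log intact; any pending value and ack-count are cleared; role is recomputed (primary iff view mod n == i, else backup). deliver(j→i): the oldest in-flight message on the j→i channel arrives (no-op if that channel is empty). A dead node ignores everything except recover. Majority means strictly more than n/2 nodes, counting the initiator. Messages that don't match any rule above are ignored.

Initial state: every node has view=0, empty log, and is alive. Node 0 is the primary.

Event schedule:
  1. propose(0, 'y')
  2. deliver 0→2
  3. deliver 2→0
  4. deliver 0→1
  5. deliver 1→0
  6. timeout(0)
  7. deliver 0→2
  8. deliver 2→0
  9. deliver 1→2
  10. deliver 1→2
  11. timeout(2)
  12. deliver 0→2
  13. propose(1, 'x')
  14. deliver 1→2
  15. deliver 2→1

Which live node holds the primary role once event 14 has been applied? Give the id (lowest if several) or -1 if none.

2

e1 propose(0,'y'): ·
e2 deliver 0→2: 2[back,v=0,y]
e3 deliver 2→0: 0[prim,v=0,y]
e4 deliver 0→1: 1[back,v=0,y]
e5 deliver 1→0: ·
e6 timeout(0): 0[back,v=1,y]
e7 deliver 0→2: 2[back,v=1,y]
e8 deliver 2→0: ·
e9 deliver 1→2: ·
e10 deliver 1→2: ·
e11 timeout(2): 2[prim,v=2,y]
e12 deliver 0→2: ·
e13 propose(1,'x'): ·
e14 deliver 1→2: ·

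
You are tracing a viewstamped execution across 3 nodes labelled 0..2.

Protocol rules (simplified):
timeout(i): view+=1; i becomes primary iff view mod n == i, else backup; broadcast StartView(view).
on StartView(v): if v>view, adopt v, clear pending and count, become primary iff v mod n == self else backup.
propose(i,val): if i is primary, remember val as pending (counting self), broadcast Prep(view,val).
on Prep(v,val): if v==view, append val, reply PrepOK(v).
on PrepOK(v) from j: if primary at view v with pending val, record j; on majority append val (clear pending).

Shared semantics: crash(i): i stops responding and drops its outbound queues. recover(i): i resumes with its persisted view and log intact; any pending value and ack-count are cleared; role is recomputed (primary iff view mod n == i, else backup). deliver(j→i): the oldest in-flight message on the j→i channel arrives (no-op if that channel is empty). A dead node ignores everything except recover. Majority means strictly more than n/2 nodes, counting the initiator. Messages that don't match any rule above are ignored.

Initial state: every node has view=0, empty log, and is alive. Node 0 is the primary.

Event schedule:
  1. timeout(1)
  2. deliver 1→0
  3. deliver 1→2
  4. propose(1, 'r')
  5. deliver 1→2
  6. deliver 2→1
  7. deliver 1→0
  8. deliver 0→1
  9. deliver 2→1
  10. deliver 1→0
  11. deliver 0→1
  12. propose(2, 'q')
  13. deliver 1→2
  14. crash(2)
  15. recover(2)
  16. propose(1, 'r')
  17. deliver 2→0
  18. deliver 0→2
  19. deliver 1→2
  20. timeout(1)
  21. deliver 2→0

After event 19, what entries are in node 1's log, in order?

r

step 1 timeout(1): 1={prim,v=1,log=-}
step 2 deliver 1→0: 0={back,v=1,log=-}
step 3 deliver 1→2: 2={back,v=1,log=-}
step 4 propose(1,'r'): —
step 5 deliver 1→2: 2={back,v=1,log=r}
step 6 deliver 2→1: 1={prim,v=1,log=r}
step 7 deliver 1→0: 0={back,v=1,log=r}
step 8 deliver 0→1: —
step 9 deliver 2→1: —
step 10 deliver 1→0: —
step 11 deliver 0→1: —
step 12 propose(2,'q'): —
step 13 deliver 1→2: —
step 14 crash(2): 2={✗back,v=1,log=r}
step 15 recover(2): 2={back,v=1,log=r}
step 16 propose(1,'r'): —
step 17 deliver 2→0: —
step 18 deliver 0→2: —
step 19 deliver 1→2: 2={back,v=1,log=r,r}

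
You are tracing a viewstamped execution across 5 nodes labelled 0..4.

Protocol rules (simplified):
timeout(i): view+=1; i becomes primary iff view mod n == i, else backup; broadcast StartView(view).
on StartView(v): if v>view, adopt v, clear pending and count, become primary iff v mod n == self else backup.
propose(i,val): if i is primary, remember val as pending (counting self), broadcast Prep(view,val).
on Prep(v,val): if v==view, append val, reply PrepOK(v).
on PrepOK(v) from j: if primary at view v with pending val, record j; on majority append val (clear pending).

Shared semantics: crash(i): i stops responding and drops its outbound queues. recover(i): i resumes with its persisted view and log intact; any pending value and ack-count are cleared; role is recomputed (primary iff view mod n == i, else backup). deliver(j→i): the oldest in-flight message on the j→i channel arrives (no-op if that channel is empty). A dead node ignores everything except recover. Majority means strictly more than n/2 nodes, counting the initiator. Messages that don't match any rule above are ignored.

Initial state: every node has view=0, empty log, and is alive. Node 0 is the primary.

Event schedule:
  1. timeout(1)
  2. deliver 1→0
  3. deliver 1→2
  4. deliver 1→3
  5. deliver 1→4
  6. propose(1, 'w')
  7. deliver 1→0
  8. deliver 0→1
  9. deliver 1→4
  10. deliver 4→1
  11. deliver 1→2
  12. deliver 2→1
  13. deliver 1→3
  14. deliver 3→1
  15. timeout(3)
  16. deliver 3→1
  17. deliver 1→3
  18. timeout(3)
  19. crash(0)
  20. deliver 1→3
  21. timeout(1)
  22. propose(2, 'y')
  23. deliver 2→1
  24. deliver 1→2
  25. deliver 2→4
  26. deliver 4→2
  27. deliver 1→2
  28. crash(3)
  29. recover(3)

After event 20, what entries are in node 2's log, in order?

w

after 1 — timeout(1): n1:prim/v1/[-]
after 2 — deliver 1→0: n0:back/v1/[-]
after 3 — deliver 1→2: n2:back/v1/[-]
after 4 — deliver 1→3: n3:back/v1/[-]
after 5 — deliver 1→4: n4:back/v1/[-]
after 6 — propose(1,'w'): ·
after 7 — deliver 1→0: n0:back/v1/[w]
after 8 — deliver 0→1: ·
after 9 — deliver 1→4: n4:back/v1/[w]
after 10 — deliver 4→1: n1:prim/v1/[w]
after 11 — deliver 1→2: n2:back/v1/[w]
after 12 — deliver 2→1: ·
after 13 — deliver 1→3: n3:back/v1/[w]
after 14 — deliver 3→1: ·
after 15 — timeout(3): n3:back/v2/[w]
after 16 — deliver 3→1: n1:back/v2/[w]
after 17 — deliver 1→3: ·
after 18 — timeout(3): n3:prim/v3/[w]
after 19 — crash(0): n0:✗back/v1/[w]
after 20 — deliver 1→3: ·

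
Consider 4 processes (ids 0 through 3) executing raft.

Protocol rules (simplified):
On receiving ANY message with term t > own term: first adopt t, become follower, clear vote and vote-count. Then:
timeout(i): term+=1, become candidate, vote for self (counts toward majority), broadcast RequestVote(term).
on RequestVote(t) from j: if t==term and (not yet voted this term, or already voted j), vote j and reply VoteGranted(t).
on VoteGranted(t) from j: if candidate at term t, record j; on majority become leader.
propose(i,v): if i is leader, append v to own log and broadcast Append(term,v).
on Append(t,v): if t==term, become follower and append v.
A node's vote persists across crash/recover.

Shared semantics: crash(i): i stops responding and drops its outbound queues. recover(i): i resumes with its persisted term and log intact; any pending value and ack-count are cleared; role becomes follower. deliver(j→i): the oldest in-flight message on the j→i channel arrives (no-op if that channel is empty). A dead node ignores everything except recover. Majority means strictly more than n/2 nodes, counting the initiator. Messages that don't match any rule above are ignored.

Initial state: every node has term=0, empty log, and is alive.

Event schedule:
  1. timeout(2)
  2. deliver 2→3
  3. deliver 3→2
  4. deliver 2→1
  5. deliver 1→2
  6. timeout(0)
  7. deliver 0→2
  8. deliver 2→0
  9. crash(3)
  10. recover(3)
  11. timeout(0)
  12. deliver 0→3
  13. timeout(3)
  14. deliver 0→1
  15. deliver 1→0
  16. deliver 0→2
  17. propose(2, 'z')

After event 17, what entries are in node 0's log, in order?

after 1 — timeout(2): n2:cand/t1/[-]
after 2 — deliver 2→3: n3:foll/t1/[-]
after 3 — deliver 3→2: ·
after 4 — deliver 2→1: n1:foll/t1/[-]
after 5 — deliver 1→2: n2:lead/t1/[-]
after 6 — timeout(0): n0:cand/t1/[-]
after 7 — deliver 0→2: ·
after 8 — deliver 2→0: ·
after 9 — crash(3): n3:✗foll/t1/[-]
after 10 — recover(3): n3:foll/t1/[-]
after 11 — timeout(0): n0:cand/t2/[-]
after 12 — deliver 0→3: ·
after 13 — timeout(3): n3:cand/t2/[-]
after 14 — deliver 0→1: ·
after 15 — deliver 1→0: ·
after 16 — deliver 0→2: n2:foll/t2/[-]
after 17 — propose(2,'z'): ·

empty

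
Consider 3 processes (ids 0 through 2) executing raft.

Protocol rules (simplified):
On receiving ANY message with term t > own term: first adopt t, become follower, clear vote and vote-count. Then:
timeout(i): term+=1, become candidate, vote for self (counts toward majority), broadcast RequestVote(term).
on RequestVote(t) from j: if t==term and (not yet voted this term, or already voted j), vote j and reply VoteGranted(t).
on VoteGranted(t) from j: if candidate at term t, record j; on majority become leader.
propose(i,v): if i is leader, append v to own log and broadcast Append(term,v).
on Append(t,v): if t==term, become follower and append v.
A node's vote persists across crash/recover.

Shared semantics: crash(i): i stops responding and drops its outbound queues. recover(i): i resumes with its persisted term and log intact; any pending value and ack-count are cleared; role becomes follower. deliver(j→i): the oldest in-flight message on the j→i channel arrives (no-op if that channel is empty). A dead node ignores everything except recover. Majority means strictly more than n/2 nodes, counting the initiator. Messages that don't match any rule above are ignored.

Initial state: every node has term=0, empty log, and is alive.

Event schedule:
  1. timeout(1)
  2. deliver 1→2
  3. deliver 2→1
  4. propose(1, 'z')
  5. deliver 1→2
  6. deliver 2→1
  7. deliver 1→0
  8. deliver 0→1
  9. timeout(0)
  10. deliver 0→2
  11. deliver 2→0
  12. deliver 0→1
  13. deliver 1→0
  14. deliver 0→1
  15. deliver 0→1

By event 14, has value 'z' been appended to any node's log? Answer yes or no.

yes

e1 timeout(1): 1[cand,t=1,-]
e2 deliver 1→2: 2[foll,t=1,-]
e3 deliver 2→1: 1[lead,t=1,-]
e4 propose(1,'z'): 1[lead,t=1,z]
e5 deliver 1→2: 2[foll,t=1,z]
e6 deliver 2→1: ·
e7 deliver 1→0: 0[foll,t=1,-]
e8 deliver 0→1: ·
e9 timeout(0): 0[cand,t=2,-]
e10 deliver 0→2: 2[foll,t=2,z]
e11 deliver 2→0: 0[lead,t=2,-]
e12 deliver 0→1: 1[foll,t=2,z]
e13 deliver 1→0: ·
e14 deliver 0→1: ·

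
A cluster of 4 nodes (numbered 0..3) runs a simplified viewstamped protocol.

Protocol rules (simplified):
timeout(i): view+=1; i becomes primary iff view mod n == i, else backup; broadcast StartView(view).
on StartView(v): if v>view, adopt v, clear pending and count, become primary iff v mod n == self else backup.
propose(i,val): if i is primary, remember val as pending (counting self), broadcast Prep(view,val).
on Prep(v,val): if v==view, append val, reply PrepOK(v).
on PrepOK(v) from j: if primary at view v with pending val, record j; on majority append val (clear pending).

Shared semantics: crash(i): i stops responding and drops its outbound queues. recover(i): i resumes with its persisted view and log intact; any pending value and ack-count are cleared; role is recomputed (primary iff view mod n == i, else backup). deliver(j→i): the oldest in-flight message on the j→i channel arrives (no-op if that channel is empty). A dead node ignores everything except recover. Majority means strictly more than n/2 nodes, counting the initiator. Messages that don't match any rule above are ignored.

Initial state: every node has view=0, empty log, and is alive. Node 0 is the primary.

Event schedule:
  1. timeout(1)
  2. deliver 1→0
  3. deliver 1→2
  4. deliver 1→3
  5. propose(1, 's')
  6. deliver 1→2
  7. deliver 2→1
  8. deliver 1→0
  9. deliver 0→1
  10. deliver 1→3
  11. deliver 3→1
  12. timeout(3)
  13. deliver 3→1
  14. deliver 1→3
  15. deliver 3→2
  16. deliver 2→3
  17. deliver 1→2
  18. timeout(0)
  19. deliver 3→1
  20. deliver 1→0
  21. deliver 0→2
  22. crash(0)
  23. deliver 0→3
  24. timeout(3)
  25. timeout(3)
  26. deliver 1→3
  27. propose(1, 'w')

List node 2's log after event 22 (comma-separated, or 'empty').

1. timeout(1):  <1:prim v1 ->
2. deliver 1→0:  <0:back v1 ->
3. deliver 1→2:  <2:back v1 ->
4. deliver 1→3:  <3:back v1 ->
5. propose(1,'s'):  nop
6. deliver 1→2:  <2:back v1 s>
7. deliver 2→1:  nop
8. deliver 1→0:  <0:back v1 s>
9. deliver 0→1:  <1:prim v1 s>
10. deliver 1→3:  <3:back v1 s>
11. deliver 3→1:  nop
12. timeout(3):  <3:back v2 s>
13. deliver 3→1:  <1:back v2 s>
14. deliver 1→3:  nop
15. deliver 3→2:  <2:prim v2 s>
16. deliver 2→3:  nop
17. deliver 1→2:  nop
18. timeout(0):  <0:back v2 s>
19. deliver 3→1:  nop
20. deliver 1→0:  nop
21. deliver 0→2:  nop
22. crash(0):  <0:✗back v2 s>

s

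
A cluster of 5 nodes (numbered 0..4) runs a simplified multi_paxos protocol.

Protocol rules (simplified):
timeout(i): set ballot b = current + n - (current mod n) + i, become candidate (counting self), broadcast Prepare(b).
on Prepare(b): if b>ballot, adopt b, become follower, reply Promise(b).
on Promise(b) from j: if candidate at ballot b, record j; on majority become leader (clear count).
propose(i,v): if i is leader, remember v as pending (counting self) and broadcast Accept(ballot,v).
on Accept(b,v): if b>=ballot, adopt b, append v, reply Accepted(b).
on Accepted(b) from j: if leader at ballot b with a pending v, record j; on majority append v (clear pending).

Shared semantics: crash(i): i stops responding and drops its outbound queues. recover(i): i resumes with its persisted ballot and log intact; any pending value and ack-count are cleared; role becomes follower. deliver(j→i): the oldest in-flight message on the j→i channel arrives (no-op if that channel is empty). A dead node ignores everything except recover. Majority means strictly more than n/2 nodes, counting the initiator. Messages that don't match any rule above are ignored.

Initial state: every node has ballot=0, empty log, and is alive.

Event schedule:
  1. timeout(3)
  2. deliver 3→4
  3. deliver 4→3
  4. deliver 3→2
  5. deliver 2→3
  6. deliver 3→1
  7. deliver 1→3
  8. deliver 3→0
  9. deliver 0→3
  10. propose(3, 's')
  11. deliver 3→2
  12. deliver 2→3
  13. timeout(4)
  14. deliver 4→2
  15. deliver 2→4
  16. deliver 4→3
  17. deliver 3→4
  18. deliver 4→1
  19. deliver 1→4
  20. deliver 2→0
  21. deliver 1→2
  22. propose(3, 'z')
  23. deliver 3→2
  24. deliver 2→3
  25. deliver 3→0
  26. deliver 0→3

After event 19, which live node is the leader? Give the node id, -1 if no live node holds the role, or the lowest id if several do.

step 1 timeout(3): 3={cand,b=8,log=-}
step 2 deliver 3→4: 4={foll,b=8,log=-}
step 3 deliver 4→3: —
step 4 deliver 3→2: 2={foll,b=8,log=-}
step 5 deliver 2→3: 3={lead,b=8,log=-}
step 6 deliver 3→1: 1={foll,b=8,log=-}
step 7 deliver 1→3: —
step 8 deliver 3→0: 0={foll,b=8,log=-}
step 9 deliver 0→3: —
step 10 propose(3,'s'): —
step 11 deliver 3→2: 2={foll,b=8,log=s}
step 12 deliver 2→3: —
step 13 timeout(4): 4={cand,b=14,log=-}
step 14 deliver 4→2: 2={foll,b=14,log=s}
step 15 deliver 2→4: —
step 16 deliver 4→3: 3={foll,b=14,log=-}
step 17 deliver 3→4: —
step 18 deliver 4→1: 1={foll,b=14,log=-}
step 19 deliver 1→4: 4={lead,b=14,log=-}

4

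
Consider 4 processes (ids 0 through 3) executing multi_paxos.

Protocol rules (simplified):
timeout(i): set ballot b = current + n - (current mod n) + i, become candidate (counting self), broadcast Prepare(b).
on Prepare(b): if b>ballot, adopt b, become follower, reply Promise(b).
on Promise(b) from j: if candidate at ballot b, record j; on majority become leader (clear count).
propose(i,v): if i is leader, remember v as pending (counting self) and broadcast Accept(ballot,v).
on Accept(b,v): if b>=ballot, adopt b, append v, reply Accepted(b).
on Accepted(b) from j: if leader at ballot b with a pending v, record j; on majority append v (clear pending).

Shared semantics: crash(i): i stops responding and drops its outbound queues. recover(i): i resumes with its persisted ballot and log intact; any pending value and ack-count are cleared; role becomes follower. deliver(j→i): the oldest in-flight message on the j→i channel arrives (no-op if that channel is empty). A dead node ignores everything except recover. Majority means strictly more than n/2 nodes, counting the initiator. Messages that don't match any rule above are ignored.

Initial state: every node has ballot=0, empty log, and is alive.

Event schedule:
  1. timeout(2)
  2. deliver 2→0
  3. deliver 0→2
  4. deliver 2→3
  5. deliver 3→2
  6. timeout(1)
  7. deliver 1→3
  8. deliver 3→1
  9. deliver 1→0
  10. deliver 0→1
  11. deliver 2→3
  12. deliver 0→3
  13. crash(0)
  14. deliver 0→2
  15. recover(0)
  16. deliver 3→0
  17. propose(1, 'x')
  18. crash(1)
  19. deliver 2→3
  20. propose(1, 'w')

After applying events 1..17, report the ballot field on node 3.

[1] timeout(2) → N2(cand b6 [-])
[2] deliver 2→0 → N0(foll b6 [-])
[3] deliver 0→2 → ∅
[4] deliver 2→3 → N3(foll b6 [-])
[5] deliver 3→2 → N2(lead b6 [-])
[6] timeout(1) → N1(cand b5 [-])
[7] deliver 1→3 → ∅
[8] deliver 3→1 → ∅
[9] deliver 1→0 → ∅
[10] deliver 0→1 → ∅
[11] deliver 2→3 → ∅
[12] deliver 0→3 → ∅
[13] crash(0) → N0(✗foll b6 [-])
[14] deliver 0→2 → ∅
[15] recover(0) → N0(foll b6 [-])
[16] deliver 3→0 → ∅
[17] propose(1,'x') → ∅

6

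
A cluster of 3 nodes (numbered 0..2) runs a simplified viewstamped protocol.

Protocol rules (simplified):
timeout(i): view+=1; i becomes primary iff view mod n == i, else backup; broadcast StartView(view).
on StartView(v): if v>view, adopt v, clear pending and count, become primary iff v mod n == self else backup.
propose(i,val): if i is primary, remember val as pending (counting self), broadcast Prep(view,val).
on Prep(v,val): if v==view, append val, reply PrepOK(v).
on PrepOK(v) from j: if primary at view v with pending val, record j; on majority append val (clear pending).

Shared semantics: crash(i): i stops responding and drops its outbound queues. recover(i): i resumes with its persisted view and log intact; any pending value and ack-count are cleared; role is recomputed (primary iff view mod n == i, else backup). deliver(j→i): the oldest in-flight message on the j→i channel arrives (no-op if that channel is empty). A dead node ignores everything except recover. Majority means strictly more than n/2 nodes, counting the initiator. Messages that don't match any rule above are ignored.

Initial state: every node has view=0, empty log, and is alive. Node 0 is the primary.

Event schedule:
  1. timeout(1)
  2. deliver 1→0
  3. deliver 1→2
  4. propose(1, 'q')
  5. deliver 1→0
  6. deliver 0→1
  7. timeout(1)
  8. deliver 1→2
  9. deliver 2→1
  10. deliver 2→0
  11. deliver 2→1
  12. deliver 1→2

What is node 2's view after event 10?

1

[1] timeout(1) → N1(prim v1 [-])
[2] deliver 1→0 → N0(back v1 [-])
[3] deliver 1→2 → N2(back v1 [-])
[4] propose(1,'q') → ∅
[5] deliver 1→0 → N0(back v1 [q])
[6] deliver 0→1 → N1(prim v1 [q])
[7] timeout(1) → N1(back v2 [q])
[8] deliver 1→2 → N2(back v1 [q])
[9] deliver 2→1 → ∅
[10] deliver 2→0 → ∅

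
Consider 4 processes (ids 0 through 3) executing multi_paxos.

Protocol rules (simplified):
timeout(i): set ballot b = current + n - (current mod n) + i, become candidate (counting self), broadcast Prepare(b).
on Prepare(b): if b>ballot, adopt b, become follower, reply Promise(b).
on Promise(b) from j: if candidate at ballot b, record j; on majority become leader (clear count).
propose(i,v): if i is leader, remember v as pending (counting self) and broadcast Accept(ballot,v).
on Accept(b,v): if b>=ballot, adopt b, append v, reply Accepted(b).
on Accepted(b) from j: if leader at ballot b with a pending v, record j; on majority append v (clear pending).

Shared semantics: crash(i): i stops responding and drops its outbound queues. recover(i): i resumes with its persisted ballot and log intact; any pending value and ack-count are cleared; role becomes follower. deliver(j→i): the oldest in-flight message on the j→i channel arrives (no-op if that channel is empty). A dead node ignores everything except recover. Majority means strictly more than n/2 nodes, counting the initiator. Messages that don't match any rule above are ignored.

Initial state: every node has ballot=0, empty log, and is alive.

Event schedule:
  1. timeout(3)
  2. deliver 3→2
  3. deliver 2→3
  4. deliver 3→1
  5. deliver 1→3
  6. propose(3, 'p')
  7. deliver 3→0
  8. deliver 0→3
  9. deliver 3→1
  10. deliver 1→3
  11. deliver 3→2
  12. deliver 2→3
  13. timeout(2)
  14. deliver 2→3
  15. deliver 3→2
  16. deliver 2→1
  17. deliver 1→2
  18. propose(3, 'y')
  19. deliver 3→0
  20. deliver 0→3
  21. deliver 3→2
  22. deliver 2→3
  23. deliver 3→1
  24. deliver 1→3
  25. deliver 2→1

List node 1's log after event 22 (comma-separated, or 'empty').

1. timeout(3):  <3:cand b7 ->
2. deliver 3→2:  <2:foll b7 ->
3. deliver 2→3:  nop
4. deliver 3→1:  <1:foll b7 ->
5. deliver 1→3:  <3:lead b7 ->
6. propose(3,'p'):  nop
7. deliver 3→0:  <0:foll b7 ->
8. deliver 0→3:  nop
9. deliver 3→1:  <1:foll b7 p>
10. deliver 1→3:  nop
11. deliver 3→2:  <2:foll b7 p>
12. deliver 2→3:  <3:lead b7 p>
13. timeout(2):  <2:cand b10 p>
14. deliver 2→3:  <3:foll b10 p>
15. deliver 3→2:  nop
16. deliver 2→1:  <1:foll b10 p>
17. deliver 1→2:  <2:lead b10 p>
18. propose(3,'y'):  nop
19. deliver 3→0:  <0:foll b7 p>
20. deliver 0→3:  nop
21. deliver 3→2:  nop
22. deliver 2→3:  nop

p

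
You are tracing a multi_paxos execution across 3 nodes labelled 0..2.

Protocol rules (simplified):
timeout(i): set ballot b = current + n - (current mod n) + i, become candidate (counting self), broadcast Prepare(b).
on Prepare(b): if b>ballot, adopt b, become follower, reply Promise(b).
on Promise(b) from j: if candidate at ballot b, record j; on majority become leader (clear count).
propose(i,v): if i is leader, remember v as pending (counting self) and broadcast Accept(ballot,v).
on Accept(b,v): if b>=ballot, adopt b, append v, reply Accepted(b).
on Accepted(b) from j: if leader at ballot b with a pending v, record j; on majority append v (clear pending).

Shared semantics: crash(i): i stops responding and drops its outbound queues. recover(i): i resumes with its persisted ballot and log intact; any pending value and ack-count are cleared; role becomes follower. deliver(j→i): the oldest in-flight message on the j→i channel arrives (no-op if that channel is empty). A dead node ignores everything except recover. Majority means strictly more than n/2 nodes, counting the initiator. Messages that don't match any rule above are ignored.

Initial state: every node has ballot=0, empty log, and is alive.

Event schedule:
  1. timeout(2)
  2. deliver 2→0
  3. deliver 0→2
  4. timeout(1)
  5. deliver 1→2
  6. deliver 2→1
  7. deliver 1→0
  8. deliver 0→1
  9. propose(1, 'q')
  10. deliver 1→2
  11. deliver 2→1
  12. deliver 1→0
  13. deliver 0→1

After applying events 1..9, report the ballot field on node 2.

5

after 1 — timeout(2): n2:cand/b5/[-]
after 2 — deliver 2→0: n0:foll/b5/[-]
after 3 — deliver 0→2: n2:lead/b5/[-]
after 4 — timeout(1): n1:cand/b4/[-]
after 5 — deliver 1→2: ·
after 6 — deliver 2→1: n1:foll/b5/[-]
after 7 — deliver 1→0: ·
after 8 — deliver 0→1: ·
after 9 — propose(1,'q'): ·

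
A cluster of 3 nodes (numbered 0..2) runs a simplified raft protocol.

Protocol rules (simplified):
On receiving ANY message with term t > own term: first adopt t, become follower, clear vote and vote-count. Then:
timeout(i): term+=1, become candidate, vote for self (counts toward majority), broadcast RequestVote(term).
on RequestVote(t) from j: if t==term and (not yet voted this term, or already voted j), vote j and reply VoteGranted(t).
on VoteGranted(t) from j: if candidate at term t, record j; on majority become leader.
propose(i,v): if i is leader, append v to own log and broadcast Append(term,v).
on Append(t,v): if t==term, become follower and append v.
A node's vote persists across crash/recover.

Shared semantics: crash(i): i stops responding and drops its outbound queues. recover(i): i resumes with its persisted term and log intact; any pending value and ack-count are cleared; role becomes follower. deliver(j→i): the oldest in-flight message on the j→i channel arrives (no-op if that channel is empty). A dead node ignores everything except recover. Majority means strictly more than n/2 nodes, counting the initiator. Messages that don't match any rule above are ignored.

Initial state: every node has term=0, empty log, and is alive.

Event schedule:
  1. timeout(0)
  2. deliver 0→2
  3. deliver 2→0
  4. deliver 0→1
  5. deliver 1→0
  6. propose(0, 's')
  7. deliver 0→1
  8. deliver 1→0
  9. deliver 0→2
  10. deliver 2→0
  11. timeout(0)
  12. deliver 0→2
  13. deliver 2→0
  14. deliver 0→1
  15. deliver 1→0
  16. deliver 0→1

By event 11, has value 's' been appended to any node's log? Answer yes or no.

step 1 timeout(0): 0={cand,t=1,log=-}
step 2 deliver 0→2: 2={foll,t=1,log=-}
step 3 deliver 2→0: 0={lead,t=1,log=-}
step 4 deliver 0→1: 1={foll,t=1,log=-}
step 5 deliver 1→0: —
step 6 propose(0,'s'): 0={lead,t=1,log=s}
step 7 deliver 0→1: 1={foll,t=1,log=s}
step 8 deliver 1→0: —
step 9 deliver 0→2: 2={foll,t=1,log=s}
step 10 deliver 2→0: —
step 11 timeout(0): 0={cand,t=2,log=s}

yes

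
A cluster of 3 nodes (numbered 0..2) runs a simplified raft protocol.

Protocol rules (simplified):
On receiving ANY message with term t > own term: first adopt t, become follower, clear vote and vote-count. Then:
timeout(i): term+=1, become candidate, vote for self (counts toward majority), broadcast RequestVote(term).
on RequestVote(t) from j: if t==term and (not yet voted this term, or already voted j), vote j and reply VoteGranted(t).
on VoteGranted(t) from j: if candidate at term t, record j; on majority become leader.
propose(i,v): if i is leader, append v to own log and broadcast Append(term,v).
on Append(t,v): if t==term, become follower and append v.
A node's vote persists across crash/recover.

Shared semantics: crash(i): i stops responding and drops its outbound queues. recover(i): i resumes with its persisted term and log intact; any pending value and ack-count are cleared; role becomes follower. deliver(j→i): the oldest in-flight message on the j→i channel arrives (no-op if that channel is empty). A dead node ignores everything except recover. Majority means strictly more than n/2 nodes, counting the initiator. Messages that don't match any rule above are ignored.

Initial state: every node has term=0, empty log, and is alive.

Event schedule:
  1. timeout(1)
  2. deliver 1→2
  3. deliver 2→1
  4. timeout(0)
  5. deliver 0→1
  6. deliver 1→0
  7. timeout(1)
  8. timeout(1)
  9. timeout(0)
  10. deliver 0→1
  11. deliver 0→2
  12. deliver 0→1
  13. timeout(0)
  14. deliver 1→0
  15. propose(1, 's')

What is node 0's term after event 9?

[1] timeout(1) → N1(cand t1 [-])
[2] deliver 1→2 → N2(foll t1 [-])
[3] deliver 2→1 → N1(lead t1 [-])
[4] timeout(0) → N0(cand t1 [-])
[5] deliver 0→1 → ∅
[6] deliver 1→0 → ∅
[7] timeout(1) → N1(cand t2 [-])
[8] timeout(1) → N1(cand t3 [-])
[9] timeout(0) → N0(cand t2 [-])

2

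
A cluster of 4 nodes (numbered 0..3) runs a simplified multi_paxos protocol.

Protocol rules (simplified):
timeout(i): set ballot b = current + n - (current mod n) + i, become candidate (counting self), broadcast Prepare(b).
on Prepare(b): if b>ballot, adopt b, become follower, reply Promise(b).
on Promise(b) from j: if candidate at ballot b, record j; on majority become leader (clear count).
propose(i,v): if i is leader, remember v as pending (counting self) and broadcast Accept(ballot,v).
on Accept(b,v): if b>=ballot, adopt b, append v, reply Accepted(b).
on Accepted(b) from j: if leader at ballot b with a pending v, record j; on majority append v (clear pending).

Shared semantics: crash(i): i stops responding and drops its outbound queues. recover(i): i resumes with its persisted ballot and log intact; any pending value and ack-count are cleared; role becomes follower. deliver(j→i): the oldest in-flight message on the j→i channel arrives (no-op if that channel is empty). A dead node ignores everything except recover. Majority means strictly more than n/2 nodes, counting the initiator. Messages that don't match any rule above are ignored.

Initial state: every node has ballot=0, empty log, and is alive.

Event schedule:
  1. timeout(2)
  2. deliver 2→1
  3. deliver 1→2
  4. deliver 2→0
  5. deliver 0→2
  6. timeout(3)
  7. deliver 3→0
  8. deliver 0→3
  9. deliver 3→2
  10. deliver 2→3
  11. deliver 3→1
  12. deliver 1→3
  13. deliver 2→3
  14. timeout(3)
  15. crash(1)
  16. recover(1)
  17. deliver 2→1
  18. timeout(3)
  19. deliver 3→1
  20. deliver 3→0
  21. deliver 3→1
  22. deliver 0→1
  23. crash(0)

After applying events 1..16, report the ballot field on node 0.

7

step 1 timeout(2): 2={cand,b=6,log=-}
step 2 deliver 2→1: 1={foll,b=6,log=-}
step 3 deliver 1→2: —
step 4 deliver 2→0: 0={foll,b=6,log=-}
step 5 deliver 0→2: 2={lead,b=6,log=-}
step 6 timeout(3): 3={cand,b=7,log=-}
step 7 deliver 3→0: 0={foll,b=7,log=-}
step 8 deliver 0→3: —
step 9 deliver 3→2: 2={foll,b=7,log=-}
step 10 deliver 2→3: —
step 11 deliver 3→1: 1={foll,b=7,log=-}
step 12 deliver 1→3: 3={lead,b=7,log=-}
step 13 deliver 2→3: —
step 14 timeout(3): 3={cand,b=11,log=-}
step 15 crash(1): 1={✗foll,b=7,log=-}
step 16 recover(1): 1={foll,b=7,log=-}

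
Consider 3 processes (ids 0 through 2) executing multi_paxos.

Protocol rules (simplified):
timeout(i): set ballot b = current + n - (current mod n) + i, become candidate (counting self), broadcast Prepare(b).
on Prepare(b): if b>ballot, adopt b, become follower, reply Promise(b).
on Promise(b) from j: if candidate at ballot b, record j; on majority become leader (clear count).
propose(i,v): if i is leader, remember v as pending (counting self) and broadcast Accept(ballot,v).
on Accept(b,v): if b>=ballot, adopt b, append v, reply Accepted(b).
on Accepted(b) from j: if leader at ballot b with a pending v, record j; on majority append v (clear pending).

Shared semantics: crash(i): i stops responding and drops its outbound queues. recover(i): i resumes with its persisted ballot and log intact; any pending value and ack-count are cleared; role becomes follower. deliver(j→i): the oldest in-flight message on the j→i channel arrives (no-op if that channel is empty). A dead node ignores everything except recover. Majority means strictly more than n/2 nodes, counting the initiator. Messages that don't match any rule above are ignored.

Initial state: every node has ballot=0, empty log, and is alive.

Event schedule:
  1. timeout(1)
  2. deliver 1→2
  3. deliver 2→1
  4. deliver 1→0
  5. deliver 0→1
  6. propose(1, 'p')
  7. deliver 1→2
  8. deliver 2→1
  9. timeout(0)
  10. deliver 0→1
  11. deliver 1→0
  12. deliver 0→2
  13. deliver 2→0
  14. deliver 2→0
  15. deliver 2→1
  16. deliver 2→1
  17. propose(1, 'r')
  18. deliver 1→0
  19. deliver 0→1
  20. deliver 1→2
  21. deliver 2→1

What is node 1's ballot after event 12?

6

e1 timeout(1): 1[cand,b=4,-]
e2 deliver 1→2: 2[foll,b=4,-]
e3 deliver 2→1: 1[lead,b=4,-]
e4 deliver 1→0: 0[foll,b=4,-]
e5 deliver 0→1: ·
e6 propose(1,'p'): ·
e7 deliver 1→2: 2[foll,b=4,p]
e8 deliver 2→1: 1[lead,b=4,p]
e9 timeout(0): 0[cand,b=6,-]
e10 deliver 0→1: 1[foll,b=6,p]
e11 deliver 1→0: ·
e12 deliver 0→2: 2[foll,b=6,p]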